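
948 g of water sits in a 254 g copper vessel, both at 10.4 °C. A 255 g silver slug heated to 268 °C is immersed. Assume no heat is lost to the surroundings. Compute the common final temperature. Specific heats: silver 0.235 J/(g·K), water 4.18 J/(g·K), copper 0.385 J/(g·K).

T_f ≈ 14.1 °C

Conservation of energy gives ΣQ = 0:
255·0.235·(T − 268) + 948·4.18·(T − 10.4) + 254·0.385·(T − 10.4) = 0
59.92(T − 268) + 3962.6(T − 10.4) + 97.79(T − 10.4) = 0
4120.4 T = 58288
T ≈ 14.15 °C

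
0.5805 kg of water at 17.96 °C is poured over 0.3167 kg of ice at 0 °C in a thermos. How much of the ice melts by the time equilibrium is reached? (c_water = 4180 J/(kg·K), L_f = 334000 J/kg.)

m_melted ≈ 0.13 kg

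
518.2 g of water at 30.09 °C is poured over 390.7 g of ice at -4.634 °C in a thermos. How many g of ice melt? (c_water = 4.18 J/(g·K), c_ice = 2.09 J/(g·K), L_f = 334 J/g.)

m_melted ≈ 184 g

Water can give up m c ΔT = 518.2·4.18·30.09 = 65177 J before reaching 0 °C.
Of that, 390.7·2.09·4.634 = 3784 J goes to bring the ice to 0 °C, leaving 61393 J.
Melting all 390.7 g of ice would need 390.7·334 = 130494 J.
Since 61393 < 130494 J, not all the ice melts; equilibrium is at 0 °C.
m_melt = 61393 / L_f = 183.8 g.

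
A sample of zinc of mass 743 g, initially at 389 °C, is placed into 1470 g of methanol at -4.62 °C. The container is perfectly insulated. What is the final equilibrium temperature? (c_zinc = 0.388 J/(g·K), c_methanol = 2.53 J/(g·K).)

Setting the total heat transfer to zero:
743×0.388×(T − 389) + 1470×2.53×(T − (-4.62)) = 0
(288.28 + 3719.1) T = 288.28×389 + 3719.1×(-4.62)
T = 94960/4007.4 ≈ 23.70 °C

T_f ≈ 23.7 °C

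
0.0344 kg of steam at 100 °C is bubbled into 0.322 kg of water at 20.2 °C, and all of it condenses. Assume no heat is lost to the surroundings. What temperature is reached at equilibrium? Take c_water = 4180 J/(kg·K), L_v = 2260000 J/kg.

T_f ≈ 80.1 °C

Taking heat into each body as positive, Σ m c ΔT = 0:
condense steam: −0.0344×2260000 = −77744
  condensed water 100 °C→T: 143.79(T − 100)
  original water: 1346(T − 20.2)
1489.8 T = 77744 + 14379 + 27188 = 119312
T ≈ 80.09 °C, under the boiling point, so the assumption holds.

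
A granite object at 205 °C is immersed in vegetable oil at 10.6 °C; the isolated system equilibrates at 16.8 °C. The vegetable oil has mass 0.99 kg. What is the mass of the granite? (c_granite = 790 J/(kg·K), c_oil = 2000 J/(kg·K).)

m ≈ 0.0826 kg

|Q_granite| = |Q_oil|:
m·790·(205 − 16.8) = 0.99·2000·(16.8 − 10.6)
148678 m = 12276  ⇒  m ≈ 0.08257 kg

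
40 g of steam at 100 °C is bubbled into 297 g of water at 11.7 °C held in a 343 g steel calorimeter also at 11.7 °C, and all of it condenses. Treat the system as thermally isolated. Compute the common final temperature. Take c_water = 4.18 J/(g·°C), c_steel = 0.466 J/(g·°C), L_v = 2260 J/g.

Energy conservation, ΣQ = 0:
condense steam: −40×2260 = −90400
  condensed water 100 °C→T: 167.2(T − 100)
  water warms: 297×4.18×(T − 11.7) = 1241.5(T − 11.7)
  cup: 159.84(T − 11.7)
1568.5 T = 90400 + 16720 + 16395 = 123515
T ≈ 78.75 °C (< 100 °C, so full condensation is consistent).

T_f ≈ 78.7 °C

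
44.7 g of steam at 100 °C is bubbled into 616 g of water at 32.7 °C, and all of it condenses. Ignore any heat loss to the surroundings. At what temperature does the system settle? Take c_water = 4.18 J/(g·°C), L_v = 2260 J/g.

Net heat exchanged in the isolated system is zero:
steam→water at 100 °C releases m L_v = 44.7·2260 = 101022
  condensed water 100 °C→T: 186.85(T − 100)
  original water: 2574.9(T − 32.7)
2761.7 T = 101022 + 18685 + 84199 = 203905
T ≈ 73.83 °C — below 100 °C, confirming all the steam condensed.

T_f ≈ 73.8 °C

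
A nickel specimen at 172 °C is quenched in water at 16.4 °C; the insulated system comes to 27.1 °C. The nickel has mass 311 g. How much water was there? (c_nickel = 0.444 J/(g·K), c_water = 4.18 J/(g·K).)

|Q_nickel| = |Q_water|:
311·0.444·(172 − 27.1) = m·4.18·(27.1 − 16.4)
44.73 m = 20008  ⇒  m ≈ 447.4 g

m ≈ 447 g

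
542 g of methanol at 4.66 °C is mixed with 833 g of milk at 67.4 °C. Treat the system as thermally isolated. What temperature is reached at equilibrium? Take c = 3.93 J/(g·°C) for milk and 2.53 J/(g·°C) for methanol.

Net heat exchanged in the isolated system is zero:
833×3.93×(T − 67.4) + 542×2.53×(T − 4.66) = 0
3273.7(T − 67.4) + 1371.3(T − 4.66) = 0
4644.9 T = 227037
T ≈ 48.88 °C

T_f ≈ 48.9 °C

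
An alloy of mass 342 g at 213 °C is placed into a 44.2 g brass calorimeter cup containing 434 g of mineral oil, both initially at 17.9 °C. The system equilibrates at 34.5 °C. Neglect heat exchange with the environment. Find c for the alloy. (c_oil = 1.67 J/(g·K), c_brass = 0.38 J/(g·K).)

c ≈ 0.202 J/(g·K)

Energy conservation, ΣQ = 0:
342×c×(34.5 − 213) + 434×1.67×(34.5 − 17.9) + 44.2×0.38×(34.5 − 17.9) = 0
-61047 c = -12310
c = -12310/-61047 ≈ 0.2017 J/(g·K)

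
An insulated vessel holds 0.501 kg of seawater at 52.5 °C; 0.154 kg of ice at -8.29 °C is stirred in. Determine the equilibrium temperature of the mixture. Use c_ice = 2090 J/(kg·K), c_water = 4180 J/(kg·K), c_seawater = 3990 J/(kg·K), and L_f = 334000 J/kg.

T_f ≈ 19.2 °C

Energy balance with sensible and latent terms:
ice -8.29→0 °C: 0.154·2090·8.29 = 2668.2
  fusion: m_ice L_f = 0.154·334000 = 51436
  meltwater 0→T: 0.154·4180·T = 643.72 T
  seawater: 1999(T − 52.5)
2642.7 T = 104947 − 54104 = 50843
T ≈ 19.24 °C. Since T > 0 °C, the all-ice-melts assumption holds.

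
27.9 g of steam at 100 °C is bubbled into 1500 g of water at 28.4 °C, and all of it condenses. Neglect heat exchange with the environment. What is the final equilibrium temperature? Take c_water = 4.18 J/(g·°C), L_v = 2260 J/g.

Sum of m c ΔT and latent-heat terms is zero:
latent heat released on condensation: 27.9×2260 = 63054
  condensate cools 100→T: 27.9×4.18×(T − 100) = 116.62(T − 100)
  original water: 6270(T − 28.4)
6386.6 T = 63054 + 11662 + 178068 = 252784
T ≈ 39.58 °C — below 100 °C, confirming all the steam condensed.

T_f ≈ 39.6 °C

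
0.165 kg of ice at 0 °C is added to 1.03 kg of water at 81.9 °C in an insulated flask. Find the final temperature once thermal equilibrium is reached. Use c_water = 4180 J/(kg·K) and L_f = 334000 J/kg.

T_f ≈ 59.6 °C

Sum of m c ΔT and latent-heat terms is zero:
fusion: m_ice L_f = 0.165·334000 = 55110
  meltwater 0→T: 0.165·4180·T = 689.7 T
  water cools: 1.03·4180·(T − 81.9) = 4305.4(T − 81.9)
4995.1 T = 352612 − 55110 = 297502
T ≈ 59.56 °C. Since T > 0 °C, the all-ice-melts assumption holds.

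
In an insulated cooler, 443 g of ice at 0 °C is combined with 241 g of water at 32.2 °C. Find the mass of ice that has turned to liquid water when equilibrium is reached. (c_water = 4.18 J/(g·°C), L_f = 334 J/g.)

Heat available from the water dropping to 0 °C: 241·4.18·32.2 = 32438 J.
Melting all 443 g of ice would need 443·334 = 147962 J.
That's not enough to melt it all — equilibrium is at 0 °C with ice remaining.
Mass melted = 32438/334 ≈ 97.12 g.

m_melted ≈ 97.1 g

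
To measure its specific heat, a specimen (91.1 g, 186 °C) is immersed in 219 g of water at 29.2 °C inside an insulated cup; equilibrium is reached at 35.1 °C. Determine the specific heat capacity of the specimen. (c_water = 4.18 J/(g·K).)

Net heat exchanged in the isolated system is zero:
91.1×c×(35.1 − 186) + 219×4.18×(35.1 − 29.2) = 0
-13747 c = -5401
c = -5401/-13747 ≈ 0.3929 J/(g·K)

c ≈ 0.393 J/(g·K)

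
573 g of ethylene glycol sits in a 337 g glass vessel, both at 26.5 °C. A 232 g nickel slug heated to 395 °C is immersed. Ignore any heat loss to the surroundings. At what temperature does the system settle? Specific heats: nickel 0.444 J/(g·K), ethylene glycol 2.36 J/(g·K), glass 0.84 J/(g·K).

Conservation of energy gives ΣQ = 0:
232×0.444×(T − 395) + 573×2.36×(T − 26.5) + 337×0.84×(T − 26.5) = 0
(103.01 + 1352.3 + 283.08) T = 103.01×395 + 1352.3×26.5 + 283.08×26.5
T = 84025/1738.4 ≈ 48.34 °C

T_f ≈ 48.3 °C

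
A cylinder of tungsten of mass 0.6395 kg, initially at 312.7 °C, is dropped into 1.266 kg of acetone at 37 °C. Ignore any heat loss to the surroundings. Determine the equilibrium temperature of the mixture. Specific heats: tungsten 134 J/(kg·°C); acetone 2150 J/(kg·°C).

Let T be the final temperature. ΣQ_i = 0:
0.6395×134×(T − 312.7) + 1.266×2150×(T − 37) = 0
2807.6 T = 127507
T ≈ 45.41 °C

T_f ≈ 45.4 °C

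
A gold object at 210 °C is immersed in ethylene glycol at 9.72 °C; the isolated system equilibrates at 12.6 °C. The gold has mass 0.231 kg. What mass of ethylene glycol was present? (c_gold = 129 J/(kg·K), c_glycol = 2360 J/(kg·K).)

m ≈ 0.865 kg

|Q_gold| = |Q_glycol|:
0.231×129×(210 − 12.6) = m×2360×(12.6 − 9.72)
6796.8 m = 5882.3  ⇒  m ≈ 0.8655 kg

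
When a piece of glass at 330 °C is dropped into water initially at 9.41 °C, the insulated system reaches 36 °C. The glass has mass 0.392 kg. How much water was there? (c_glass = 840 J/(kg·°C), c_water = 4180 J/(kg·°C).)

m ≈ 0.871 kg

Energy conservation, ΣQ = 0:
0.392·840·(36 − 330) + m·4180·(36 − 9.41) = 0
111146 m = 96808
m = 96808/111146 ≈ 0.871 kg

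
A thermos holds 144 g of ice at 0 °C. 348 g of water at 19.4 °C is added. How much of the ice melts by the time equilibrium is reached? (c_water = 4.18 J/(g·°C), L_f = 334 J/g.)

Heat available from the water dropping to 0 °C: 348·4.18·19.4 = 28220 J.
Fully melting the ice requires m_ice L_f = 144·334 = 48096 J.
Since 28220 < 48096 J, not all the ice melts; equilibrium is at 0 °C.
m_melted·334 = 28220  ⇒  m_melted ≈ 84.49 g.

m_melted ≈ 84.5 g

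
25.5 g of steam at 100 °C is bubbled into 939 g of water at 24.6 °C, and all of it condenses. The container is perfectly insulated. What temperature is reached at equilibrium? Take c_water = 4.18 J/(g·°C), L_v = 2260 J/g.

T_f ≈ 40.9 °C

Energy conservation, ΣQ = 0:
steam→water at 100 °C releases m L_v = 25.5×2260 = 57630; condensed water 100 °C→T: 106.59(T − 100); original water: 3925(T − 24.6)
4031.6 T = 57630 + 10659 + 96555 = 164844
T ≈ 40.89 °C — below 100 °C, confirming all the steam condensed.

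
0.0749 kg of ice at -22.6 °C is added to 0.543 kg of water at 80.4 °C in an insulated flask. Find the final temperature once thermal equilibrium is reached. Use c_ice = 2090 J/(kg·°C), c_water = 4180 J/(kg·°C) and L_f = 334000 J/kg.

T_f ≈ 59.6 °C

Conservation of energy gives ΣQ = 0:
ice -22.6→0 °C: 0.0749×2090×22.6 = 3537.8; fusion: m_ice L_f = 0.0749×334000 = 25017; meltwater 0→T: 0.0749×4180×T = 313.08 T; water: 2269.7(T − 80.4)
2582.8 T = 182487 − 28554 = 153933
T ≈ 59.60 °C (positive, so assuming full melt was valid).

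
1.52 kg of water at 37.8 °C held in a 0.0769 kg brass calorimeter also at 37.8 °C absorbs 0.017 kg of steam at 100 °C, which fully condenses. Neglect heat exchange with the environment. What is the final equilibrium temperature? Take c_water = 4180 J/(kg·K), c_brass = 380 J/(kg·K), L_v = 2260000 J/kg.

Taking heat into each body as positive, Σ m c ΔT = 0:
steam→water at 100 °C releases m L_v = 0.017×2260000 = 38420
  condensate cools 100→T: 0.017×4180×(T − 100) = 71.06(T − 100)
  water warms: 1.52×4180×(T − 37.8) = 6353.6(T − 37.8)
  cup: 29.22(T − 37.8)
6453.9 T = 38420 + 7106 + 241271 = 286797
T ≈ 44.44 °C — below 100 °C, confirming all the steam condensed.

T_f ≈ 44.4 °C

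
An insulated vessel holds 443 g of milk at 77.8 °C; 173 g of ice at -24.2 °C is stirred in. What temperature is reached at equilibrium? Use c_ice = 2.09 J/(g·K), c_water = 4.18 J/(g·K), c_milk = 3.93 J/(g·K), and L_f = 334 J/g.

Taking heat into each body as positive, Σ m c ΔT = 0:
warm ice to 0 °C: 173·2.09·(0 − (-24.2)) = 8750
  fusion: m_ice L_f = 173·334 = 57782
  meltwater 0→T: 173·4.18·T = 723.14 T
  milk: 1741(T − 77.8)
2464.1 T = 135449 − 66532 = 68917
T ≈ 27.97 °C. Since T > 0 °C, the all-ice-melts assumption holds.

T_f ≈ 28.0 °C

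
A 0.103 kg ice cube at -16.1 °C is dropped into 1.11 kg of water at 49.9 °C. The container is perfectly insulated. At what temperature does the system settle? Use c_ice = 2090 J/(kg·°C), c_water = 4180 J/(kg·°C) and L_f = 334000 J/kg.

T_f ≈ 38.2 °C

Conservation of energy gives ΣQ = 0:
ice -16.1→0 °C: 0.103·2090·16.1 = 3465.8
  melt ice: 0.103·334000 = 34402
  meltwater 0→T: 0.103·4180·T = 430.54 T
  water cools: 1.11·4180·(T − 49.9) = 4639.8(T − 49.9)
5070.3 T = 231526 − 37868 = 193658
T ≈ 38.19 °C (positive, so assuming full melt was valid).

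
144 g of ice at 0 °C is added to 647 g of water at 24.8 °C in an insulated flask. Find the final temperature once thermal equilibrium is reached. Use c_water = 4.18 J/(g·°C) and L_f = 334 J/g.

T_f ≈ 5.7 °C

Net heat exchanged in the isolated system is zero:
melt ice: 144·334 = 48096
  warm the meltwater: 601.92 T
  water: 2704.5(T − 24.8)
3306.4 T = 67071 − 48096 = 18975
T ≈ 5.74 °C. Since T > 0 °C, the all-ice-melts assumption holds.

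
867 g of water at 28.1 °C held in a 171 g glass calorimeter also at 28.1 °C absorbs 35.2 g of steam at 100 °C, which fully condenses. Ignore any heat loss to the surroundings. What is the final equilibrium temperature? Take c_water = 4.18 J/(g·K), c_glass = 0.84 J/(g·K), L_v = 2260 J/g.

T_f ≈ 51.1 °C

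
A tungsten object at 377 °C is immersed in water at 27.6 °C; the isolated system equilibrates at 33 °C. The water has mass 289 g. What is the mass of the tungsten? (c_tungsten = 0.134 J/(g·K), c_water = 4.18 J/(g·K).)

|Q_tungsten| = |Q_water|:
m×0.134×(377 − 33) = 289×4.18×(33 − 27.6)
46.1 m = 6523.3  ⇒  m ≈ 141.5 g

m ≈ 142 g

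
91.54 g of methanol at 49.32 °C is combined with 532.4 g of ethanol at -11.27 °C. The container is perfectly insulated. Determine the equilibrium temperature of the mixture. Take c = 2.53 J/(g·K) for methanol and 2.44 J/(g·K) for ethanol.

T_f ≈ -2.1 °C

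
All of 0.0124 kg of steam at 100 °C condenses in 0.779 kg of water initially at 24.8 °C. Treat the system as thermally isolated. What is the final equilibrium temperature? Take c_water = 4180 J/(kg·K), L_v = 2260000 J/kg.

T_f ≈ 34.4 °C

Setting the total heat transfer to zero:
steam→water at 100 °C releases m L_v = 0.0124·2260000 = 28024; condensate cools 100→T: 0.0124·4180·(T − 100) = 51.83(T − 100); original water: 3256.2(T − 24.8)
3308.1 T = 28024 + 5183.2 + 80754 = 113961
T ≈ 34.45 °C (< 100 °C, so full condensation is consistent).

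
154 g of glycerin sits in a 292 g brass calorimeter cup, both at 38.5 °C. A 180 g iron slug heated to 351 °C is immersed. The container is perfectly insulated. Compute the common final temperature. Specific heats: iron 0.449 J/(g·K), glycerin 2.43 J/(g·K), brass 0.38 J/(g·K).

T_f ≈ 83.1 °C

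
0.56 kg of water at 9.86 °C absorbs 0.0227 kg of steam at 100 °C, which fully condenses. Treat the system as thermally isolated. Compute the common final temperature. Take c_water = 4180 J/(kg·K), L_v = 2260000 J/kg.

Net heat exchanged in the isolated system is zero:
latent heat released on condensation: 0.0227·2260000 = 51302; condensate cools 100→T: 0.0227·4180·(T − 100) = 94.89(T − 100); water warms: 0.56·4180·(T − 9.86) = 2340.8(T − 9.86)
2435.7 T = 51302 + 9488.6 + 23080 = 83871
T ≈ 34.43 °C (< 100 °C, so full condensation is consistent).

T_f ≈ 34.4 °C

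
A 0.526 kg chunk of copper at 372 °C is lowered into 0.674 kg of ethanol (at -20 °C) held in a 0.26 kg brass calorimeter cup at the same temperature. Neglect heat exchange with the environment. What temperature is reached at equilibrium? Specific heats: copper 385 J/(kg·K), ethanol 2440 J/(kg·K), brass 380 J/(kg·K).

T_f ≈ 20.8 °C

With ΣQ=0 the equilibrium temperature is the m·c-weighted mean:
T_f = (202.51×372 + 1644.6×(-20) + 98.8×(-20)) / (202.51 + 1644.6 + 98.8)
    = 40467 / 1945.9 ≈ 20.80 °C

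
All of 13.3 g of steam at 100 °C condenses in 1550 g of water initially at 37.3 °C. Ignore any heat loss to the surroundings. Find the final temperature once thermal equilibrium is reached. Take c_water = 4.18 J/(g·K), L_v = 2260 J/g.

T_f ≈ 42.4 °C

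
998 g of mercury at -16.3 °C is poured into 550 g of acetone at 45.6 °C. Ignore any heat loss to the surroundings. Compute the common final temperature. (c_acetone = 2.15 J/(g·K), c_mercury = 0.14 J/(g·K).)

T_f ≈ 39.1 °C

T_f = Σ m_i c_i T_i / Σ m_i c_i:
T_f = (1182.5·45.6 + 139.72·(-16.3)) / (1182.5 + 139.72)
    = 51645 / 1322.2 ≈ 39.06 °C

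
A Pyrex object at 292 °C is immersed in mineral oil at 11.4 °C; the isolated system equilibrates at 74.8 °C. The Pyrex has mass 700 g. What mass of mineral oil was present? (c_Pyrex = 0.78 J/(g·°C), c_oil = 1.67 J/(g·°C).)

Conservation of energy gives ΣQ = 0:
700·0.78·(74.8 − 292) + m·1.67·(74.8 − 11.4) = 0
105.88 m = 118591
m = 118591/105.88 ≈ 1120 g

m ≈ 1120 g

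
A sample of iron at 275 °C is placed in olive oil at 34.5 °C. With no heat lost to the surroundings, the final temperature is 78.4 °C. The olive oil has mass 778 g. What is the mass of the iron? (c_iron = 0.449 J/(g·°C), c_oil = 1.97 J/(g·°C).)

|Q_iron| = |Q_oil|:
m×0.449×(275 − 78.4) = 778×1.97×(78.4 − 34.5)
88.27 m = 67284  ⇒  m ≈ 762.2 g

m ≈ 762 g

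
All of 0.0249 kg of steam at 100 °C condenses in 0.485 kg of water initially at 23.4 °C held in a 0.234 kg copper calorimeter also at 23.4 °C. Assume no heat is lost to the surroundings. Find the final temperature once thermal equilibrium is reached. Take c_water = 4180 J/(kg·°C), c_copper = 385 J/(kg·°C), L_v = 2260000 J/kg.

T_f ≈ 52.3 °C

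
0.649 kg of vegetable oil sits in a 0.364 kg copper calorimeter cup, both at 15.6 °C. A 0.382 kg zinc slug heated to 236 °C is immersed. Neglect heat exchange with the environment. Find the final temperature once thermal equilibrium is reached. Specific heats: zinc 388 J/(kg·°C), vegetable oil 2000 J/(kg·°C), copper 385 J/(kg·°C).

T_f ≈ 36.2 °C

T_f = Σ m_i c_i T_i / Σ m_i c_i:
T_f = (148.22×236 + 1298×15.6 + 140.14×15.6) / (148.22 + 1298 + 140.14)
    = 57414 / 1586.4 ≈ 36.19 °C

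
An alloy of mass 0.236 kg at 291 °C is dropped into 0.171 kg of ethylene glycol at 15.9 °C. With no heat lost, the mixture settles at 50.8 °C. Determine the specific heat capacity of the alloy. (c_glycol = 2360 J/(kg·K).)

c ≈ 248 J/(kg·K)

Energy conservation, ΣQ = 0:
0.236×c×(50.8 − 291) + 0.171×2360×(50.8 − 15.9) = 0
-56.69 c = -14084
c = -14084/-56.69 ≈ 248.5 J/(kg·K)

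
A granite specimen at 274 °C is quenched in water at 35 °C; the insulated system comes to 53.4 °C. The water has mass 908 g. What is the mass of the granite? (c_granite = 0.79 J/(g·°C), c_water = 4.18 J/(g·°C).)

|Q_granite| = |Q_water|:
m×0.79×(274 − 53.4) = 908×4.18×(53.4 − 35)
174.27 m = 69836  ⇒  m ≈ 400.7 g

m ≈ 401 g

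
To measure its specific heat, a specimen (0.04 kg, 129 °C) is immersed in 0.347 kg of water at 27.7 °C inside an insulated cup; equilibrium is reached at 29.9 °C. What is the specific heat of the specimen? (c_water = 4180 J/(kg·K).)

c ≈ 805 J/(kg·K)

Heat lost by the specimen = heat gained by the water:
0.04·c·(129 − 29.9) = 0.347·4180·(29.9 − 27.7)
3.964 c = 3191  ⇒  c ≈ 805 J/(kg·K)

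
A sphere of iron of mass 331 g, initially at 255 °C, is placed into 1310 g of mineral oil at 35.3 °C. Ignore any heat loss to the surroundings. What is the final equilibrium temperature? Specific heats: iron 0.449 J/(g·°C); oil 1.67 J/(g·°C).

Setting the total heat transfer to zero:
331×0.449×(T − 255) + 1310×1.67×(T − 35.3) = 0
148.62(T − 255) + 2187.7(T − 35.3) = 0
(148.62 + 2187.7) T = 148.62×255 + 2187.7×35.3
T = 115124/2336.3 ≈ 49.28 °C

T_f ≈ 49.3 °C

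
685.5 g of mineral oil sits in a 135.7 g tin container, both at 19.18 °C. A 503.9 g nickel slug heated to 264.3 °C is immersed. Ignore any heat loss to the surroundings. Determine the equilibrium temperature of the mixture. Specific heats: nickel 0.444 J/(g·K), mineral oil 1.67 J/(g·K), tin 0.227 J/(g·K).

T_f is the heat-capacity-weighted average of the initial temperatures:
T_f = (223.73·264.3 + 1144.8·19.18 + 30.8·19.18) / (223.73 + 1144.8 + 30.8)
    = 81680 / 1399.3 ≈ 58.37 °C

T_f ≈ 58.4 °C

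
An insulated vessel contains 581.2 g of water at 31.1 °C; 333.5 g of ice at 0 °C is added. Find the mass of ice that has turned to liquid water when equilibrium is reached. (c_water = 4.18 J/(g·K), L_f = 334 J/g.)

Water can give up m c ΔT = 581.2×4.18×31.1 = 75555 J before reaching 0 °C.
Melting all 333.5 g of ice would need 333.5×334 = 111389 J.
Since 75555 < 111389 J, not all the ice melts; equilibrium is at 0 °C.
m_melted×334 = 75555  ⇒  m_melted ≈ 226.2 g.

m_melted ≈ 226 g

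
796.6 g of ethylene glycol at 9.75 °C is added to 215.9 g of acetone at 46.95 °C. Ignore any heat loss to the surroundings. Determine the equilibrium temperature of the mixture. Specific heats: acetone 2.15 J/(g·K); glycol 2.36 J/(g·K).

Heat gained plus heat lost sum to zero:
215.9×2.15×(T − 46.95) + 796.6×2.36×(T − 9.75) = 0
2344.2 T = 40123
T = 40123 / 2344.2 = 17.1 °C

T_f ≈ 17.1 °C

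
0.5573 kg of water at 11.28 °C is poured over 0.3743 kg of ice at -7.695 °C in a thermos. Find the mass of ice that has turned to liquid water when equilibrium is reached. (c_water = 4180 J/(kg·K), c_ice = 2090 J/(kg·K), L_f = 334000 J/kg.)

m_melted ≈ 0.0607 kg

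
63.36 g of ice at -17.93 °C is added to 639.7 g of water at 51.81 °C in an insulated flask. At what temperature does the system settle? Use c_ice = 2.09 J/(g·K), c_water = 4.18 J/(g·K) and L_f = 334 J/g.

T_f ≈ 39.1 °C

Energy conservation, ΣQ = 0:
ice -17.93→0 °C: 63.36·2.09·17.93 = 2374.3
  fusion: m_ice L_f = 63.36·334 = 21162
  warm the meltwater: 264.84 T
  water cools: 639.7·4.18·(T − 51.81) = 2673.9(T − 51.81)
2938.8 T = 138537 − 23537 = 115001
T ≈ 39.13 °C. Since T > 0 °C, the all-ice-melts assumption holds.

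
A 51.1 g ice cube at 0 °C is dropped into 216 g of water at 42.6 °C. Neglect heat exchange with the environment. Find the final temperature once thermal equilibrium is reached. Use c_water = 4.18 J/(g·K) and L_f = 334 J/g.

T_f ≈ 19.2 °C

Heat gained plus heat lost sum to zero:
latent heat to melt: 51.1·334 = 17067; meltwater 0→T: 51.1·4.18·T = 213.6 T; water cools: 216·4.18·(T − 42.6) = 902.88(T − 42.6)
1116.5 T = 38463 − 17067 = 21395
T ≈ 19.16 °C (positive, so assuming full melt was valid).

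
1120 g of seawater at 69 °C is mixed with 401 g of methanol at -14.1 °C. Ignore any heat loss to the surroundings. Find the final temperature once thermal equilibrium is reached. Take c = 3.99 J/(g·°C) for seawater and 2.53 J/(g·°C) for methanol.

T_f ≈ 53.6 °C

Net heat exchanged in the isolated system is zero:
1120·3.99·(T − 69) + 401·2.53·(T − (-14.1)) = 0
5483.3 T = 294042
T = 294042 / 5483.3 = 53.6 °C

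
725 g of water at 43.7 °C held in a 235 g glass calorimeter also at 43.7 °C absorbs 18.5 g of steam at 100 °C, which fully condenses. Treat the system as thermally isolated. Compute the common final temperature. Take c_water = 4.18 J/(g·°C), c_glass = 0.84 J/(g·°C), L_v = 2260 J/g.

T_f ≈ 57.7 °C

Taking heat into each body as positive, Σ m c ΔT = 0:
latent heat released on condensation: 18.5×2260 = 41810; condensate cools 100→T: 18.5×4.18×(T − 100) = 77.33(T − 100); water warms: 725×4.18×(T − 43.7) = 3030.5(T − 43.7); glass cup: 235×0.84×(T − 43.7) = 197.4(T − 43.7)
3305.2 T = 41810 + 7733 + 141059 = 190602
T ≈ 57.67 °C (< 100 °C, so full condensation is consistent).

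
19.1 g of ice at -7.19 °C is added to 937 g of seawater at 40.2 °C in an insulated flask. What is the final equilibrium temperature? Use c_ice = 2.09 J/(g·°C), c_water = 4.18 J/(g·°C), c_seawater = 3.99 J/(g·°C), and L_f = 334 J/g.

T_f ≈ 37.6 °C

Sum of m c ΔT and latent-heat terms is zero:
ice -7.19→0 °C: 19.1·2.09·7.19 = 287.02
  fusion: m_ice L_f = 19.1·334 = 6379.4
  meltwater 0→T: 19.1·4.18·T = 79.84 T
  seawater cools: 937·3.99·(T − 40.2) = 3738.6(T − 40.2)
3818.5 T = 150293 − 6666.4 = 143627
T ≈ 37.61 °C — above 0 °C, consistent with complete melting.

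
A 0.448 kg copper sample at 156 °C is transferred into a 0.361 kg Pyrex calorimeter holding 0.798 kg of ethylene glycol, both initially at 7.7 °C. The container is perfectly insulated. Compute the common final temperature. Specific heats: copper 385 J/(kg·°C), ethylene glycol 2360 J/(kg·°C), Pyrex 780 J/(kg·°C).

Heat gained plus heat lost sum to zero:
0.448·385·(T − 156) + 0.798·2360·(T − 7.7) + 0.361·780·(T − 7.7) = 0
172.48(T − 156) + 1883.3(T − 7.7) + 281.58(T − 7.7) = 0
2337.3 T = 43576
T = 43576/2337.3 ≈ 18.64 °C

T_f ≈ 18.6 °C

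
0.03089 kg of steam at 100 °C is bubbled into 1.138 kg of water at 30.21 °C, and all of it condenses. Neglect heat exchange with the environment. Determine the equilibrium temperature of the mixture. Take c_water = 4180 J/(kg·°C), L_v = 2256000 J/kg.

T_f ≈ 46.3 °C

Energy balance with sensible and latent terms:
condense steam: −0.03089·2256000 = −69688; condensed water 100 °C→T: 129.12(T − 100); original water: 4756.8(T − 30.21)
4886 T = 69688 + 12912 + 143704 = 226304
T ≈ 46.32 °C, under the boiling point, so the assumption holds.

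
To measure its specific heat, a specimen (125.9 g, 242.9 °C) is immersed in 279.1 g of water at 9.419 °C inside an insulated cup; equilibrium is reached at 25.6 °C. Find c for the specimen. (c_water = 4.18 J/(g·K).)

c ≈ 0.69 J/(g·K)

Setting the total heat transfer to zero:
125.9×c×(25.6 − 242.9) + 279.1×4.18×(25.6 − 9.419) = 0
-27358 c = -18877
c = -18877/-27358 ≈ 0.69 J/(g·K)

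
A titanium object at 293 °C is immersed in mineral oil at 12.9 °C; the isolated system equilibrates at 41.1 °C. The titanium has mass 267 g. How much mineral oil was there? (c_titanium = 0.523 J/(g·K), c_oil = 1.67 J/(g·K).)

Heat lost by the titanium = heat gained by the oil:
267×0.523×(293 − 41.1) = m×1.67×(41.1 − 12.9)
47.09 m = 35176  ⇒  m ≈ 746.9 g

m ≈ 747 g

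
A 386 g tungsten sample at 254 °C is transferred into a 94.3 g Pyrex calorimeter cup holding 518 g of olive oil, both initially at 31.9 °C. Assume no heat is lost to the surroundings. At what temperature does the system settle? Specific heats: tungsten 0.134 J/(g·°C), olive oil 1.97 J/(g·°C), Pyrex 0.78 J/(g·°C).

Net heat exchanged in the isolated system is zero:
386×0.134×(T − 254) + 518×1.97×(T − 31.9) + 94.3×0.78×(T − 31.9) = 0
(51.72 + 1020.5 + 73.55) T = 51.72×254 + 1020.5×31.9 + 73.55×31.9
T ≈ 41.93 °C

T_f ≈ 41.9 °C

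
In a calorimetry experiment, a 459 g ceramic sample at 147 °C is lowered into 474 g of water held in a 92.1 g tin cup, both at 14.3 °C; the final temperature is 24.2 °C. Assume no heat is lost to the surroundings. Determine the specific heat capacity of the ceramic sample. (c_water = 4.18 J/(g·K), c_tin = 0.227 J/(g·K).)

Energy conservation, ΣQ = 0:
459×c×(24.2 − 147) + 474×4.18×(24.2 − 14.3) + 92.1×0.227×(24.2 − 14.3) = 0
-56365 c = -19822
c = -19822/-56365 ≈ 0.3517 J/(g·K)

c ≈ 0.352 J/(g·K)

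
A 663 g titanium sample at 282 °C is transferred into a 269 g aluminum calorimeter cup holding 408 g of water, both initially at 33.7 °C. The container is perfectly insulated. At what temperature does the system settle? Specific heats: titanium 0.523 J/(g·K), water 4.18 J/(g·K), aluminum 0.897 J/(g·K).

T_f ≈ 71.2 °C

T_f = Σ m_i c_i T_i / Σ m_i c_i:
T_f = (346.75*282 + 1705.4*33.7 + 241.29*33.7) / (346.75 + 1705.4 + 241.29)
    = 163388 / 2293.5 ≈ 71.24 °C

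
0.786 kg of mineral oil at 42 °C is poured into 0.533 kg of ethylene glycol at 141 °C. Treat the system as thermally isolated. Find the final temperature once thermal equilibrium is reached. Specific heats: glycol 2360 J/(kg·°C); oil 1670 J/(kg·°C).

Heat gained plus heat lost sum to zero:
0.533*2360*(T − 141) + 0.786*1670*(T − 42) = 0
1257.9(T − 141) + 1312.6(T − 42) = 0
2570.5 T = 232491
T = 232491/2570.5 ≈ 90.45 °C

T_f ≈ 90.4 °C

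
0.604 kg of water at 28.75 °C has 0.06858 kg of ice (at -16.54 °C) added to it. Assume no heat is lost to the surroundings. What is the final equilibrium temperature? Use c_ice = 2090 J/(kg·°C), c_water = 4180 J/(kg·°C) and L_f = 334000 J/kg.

Net heat exchanged in the isolated system is zero:
warm ice to 0 °C: 0.06858·2090·(0 − (-16.54)) = 2370.7; melt ice: 0.06858·334000 = 22906; meltwater 0→T: 0.06858·4180·T = 286.66 T; water: 2524.7(T − 28.75)
2811.4 T = 72586 − 25276 = 47309
T ≈ 16.83 °C — above 0 °C, consistent with complete melting.

T_f ≈ 16.8 °C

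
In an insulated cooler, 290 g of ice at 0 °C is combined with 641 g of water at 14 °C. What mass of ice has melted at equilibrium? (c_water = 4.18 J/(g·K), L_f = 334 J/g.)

m_melted ≈ 112 g

Heat available from the water dropping to 0 °C: 641·4.18·14 = 37511 J.
Melting all 290 g of ice would need 290·334 = 96860 J.
Since 37511 < 96860 J, not all the ice melts; equilibrium is at 0 °C.
Mass melted = 37511/334 ≈ 112.3 g.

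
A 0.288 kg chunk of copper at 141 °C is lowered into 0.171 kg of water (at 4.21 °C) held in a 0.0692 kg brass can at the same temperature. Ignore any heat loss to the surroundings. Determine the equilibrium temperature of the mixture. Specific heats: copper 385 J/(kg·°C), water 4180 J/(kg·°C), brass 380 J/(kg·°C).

T_f ≈ 22.0 °C

Heat gained plus heat lost sum to zero:
0.288*385*(T − 141) + 0.171*4180*(T − 4.21) + 0.0692*380*(T − 4.21) = 0
110.88(T − 141) + 714.78(T − 4.21) + 26.3(T − 4.21) = 0
(110.88 + 714.78 + 26.3) T = 110.88*141 + 714.78*4.21 + 26.3*4.21
T = 18754 / 851.96 = 22 °C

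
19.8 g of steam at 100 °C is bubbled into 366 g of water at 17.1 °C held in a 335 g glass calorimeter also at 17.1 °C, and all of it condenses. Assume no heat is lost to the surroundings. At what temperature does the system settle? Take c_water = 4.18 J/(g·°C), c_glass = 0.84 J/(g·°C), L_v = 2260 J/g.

T_f ≈ 44.3 °C

Conservation of energy gives ΣQ = 0:
condense steam: −19.8·2260 = −44748; condensed water 100 °C→T: 82.76(T − 100); water warms: 366·4.18·(T − 17.1) = 1529.9(T − 17.1); cup: 281.4(T − 17.1)
1894 T = 44748 + 8276.4 + 30973 = 83997
T ≈ 44.35 °C, under the boiling point, so the assumption holds.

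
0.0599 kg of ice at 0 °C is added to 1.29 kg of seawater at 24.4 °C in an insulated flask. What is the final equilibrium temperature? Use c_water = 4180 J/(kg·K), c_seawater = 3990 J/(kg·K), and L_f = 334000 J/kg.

T_f ≈ 19.6 °C

Taking heat into each body as positive, Σ m c ΔT = 0:
melt ice: 0.0599×334000 = 20007
  warm the meltwater: 250.38 T
  seawater: 5147.1(T − 24.4)
5397.5 T = 125589 − 20007 = 105583
T ≈ 19.56 °C — above 0 °C, consistent with complete melting.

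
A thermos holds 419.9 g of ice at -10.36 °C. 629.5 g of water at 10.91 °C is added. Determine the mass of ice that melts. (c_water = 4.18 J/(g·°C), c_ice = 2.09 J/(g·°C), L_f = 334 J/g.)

Heat available from the water dropping to 0 °C: 629.5×4.18×10.91 = 28708 J.
Of that, 419.9×2.09×10.36 = 9091.8 J goes to bring the ice to 0 °C, leaving 19616 J.
Fully melting the ice requires m_ice L_f = 419.9×334 = 140247 J.
19616 J < 140247 J, so only part of the ice melts and the system sits at 0 °C.
m_melt = 19616 / L_f = 58.73 g.

m_melted ≈ 58.7 g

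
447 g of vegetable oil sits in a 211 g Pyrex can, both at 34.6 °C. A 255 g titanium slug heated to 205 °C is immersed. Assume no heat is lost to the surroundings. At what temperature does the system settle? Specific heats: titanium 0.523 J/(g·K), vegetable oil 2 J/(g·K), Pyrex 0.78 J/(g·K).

T_f ≈ 53.7 °C

Net heat exchanged in the isolated system is zero:
255×0.523×(T − 205) + 447×2×(T − 34.6) + 211×0.78×(T − 34.6) = 0
1191.9 T = 63967
T ≈ 53.67 °C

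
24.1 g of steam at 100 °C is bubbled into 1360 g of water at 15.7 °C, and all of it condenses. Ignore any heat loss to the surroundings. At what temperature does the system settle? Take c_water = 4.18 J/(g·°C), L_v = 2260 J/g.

Energy balance with sensible and latent terms:
latent heat released on condensation: 24.1×2260 = 54466; condensed water 100 °C→T: 100.74(T − 100); water warms: 1360×4.18×(T − 15.7) = 5684.8(T − 15.7)
5785.5 T = 54466 + 10074 + 89251 = 153791
T ≈ 26.58 °C, under the boiling point, so the assumption holds.

T_f ≈ 26.6 °C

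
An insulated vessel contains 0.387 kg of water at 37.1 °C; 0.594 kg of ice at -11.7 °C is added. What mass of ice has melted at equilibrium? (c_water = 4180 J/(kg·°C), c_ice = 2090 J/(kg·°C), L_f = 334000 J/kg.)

Water can give up m c ΔT = 0.387·4180·37.1 = 60015 J before reaching 0 °C.
Of that, 0.594·2090·11.7 = 14525 J goes to bring the ice to 0 °C, leaving 45490 J.
Fully melting the ice requires m_ice L_f = 0.594·334000 = 198396 J.
Since 45490 < 198396 J, not all the ice melts; equilibrium is at 0 °C.
Mass melted = 45490/334000 ≈ 0.1362 kg.

m_melted ≈ 0.136 kg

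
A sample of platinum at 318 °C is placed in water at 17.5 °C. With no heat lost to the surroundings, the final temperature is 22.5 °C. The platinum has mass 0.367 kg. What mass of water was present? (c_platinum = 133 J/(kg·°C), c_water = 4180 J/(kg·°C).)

Setting the total heat transfer to zero:
0.367×133×(22.5 − 318) + m×4180×(22.5 − 17.5) = 0
20900 m = 14424
m = 14424/20900 ≈ 0.6901 kg

m ≈ 0.69 kg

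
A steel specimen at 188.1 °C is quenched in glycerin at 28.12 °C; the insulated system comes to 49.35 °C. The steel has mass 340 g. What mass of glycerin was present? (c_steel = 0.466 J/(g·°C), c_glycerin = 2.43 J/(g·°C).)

Setting the total heat transfer to zero:
340×0.466×(49.35 − 188.1) + m×2.43×(49.35 − 28.12) = 0
51.59 m = 21984
m = 21984/51.59 ≈ 426.1 g

m ≈ 426 g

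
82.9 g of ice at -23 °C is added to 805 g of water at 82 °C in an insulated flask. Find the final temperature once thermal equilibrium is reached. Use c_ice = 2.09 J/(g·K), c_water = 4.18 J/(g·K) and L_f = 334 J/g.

T_f ≈ 65.8 °C

Taking heat into each body as positive, Σ m c ΔT = 0:
warm ice to 0 °C: 82.9×2.09×(0 − (-23)) = 3985; fusion: m_ice L_f = 82.9×334 = 27689; warm the meltwater: 346.52 T; water: 3364.9(T − 82)
3711.4 T = 275922 − 31674 = 244248
T ≈ 65.81 °C — above 0 °C, consistent with complete melting.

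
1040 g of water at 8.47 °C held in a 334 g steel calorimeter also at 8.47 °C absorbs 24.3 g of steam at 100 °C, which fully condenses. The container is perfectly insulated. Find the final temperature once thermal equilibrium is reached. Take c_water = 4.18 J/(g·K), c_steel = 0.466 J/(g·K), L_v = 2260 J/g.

Energy conservation, ΣQ = 0:
condense steam: −24.3×2260 = −54918
  condensed water 100 °C→T: 101.57(T − 100)
  water warms: 1040×4.18×(T − 8.47) = 4347.2(T − 8.47)
  steel cup: 334×0.466×(T − 8.47) = 155.64(T − 8.47)
4604.4 T = 54918 + 10157 + 38139 = 103214
T ≈ 22.42 °C, under the boiling point, so the assumption holds.

T_f ≈ 22.4 °C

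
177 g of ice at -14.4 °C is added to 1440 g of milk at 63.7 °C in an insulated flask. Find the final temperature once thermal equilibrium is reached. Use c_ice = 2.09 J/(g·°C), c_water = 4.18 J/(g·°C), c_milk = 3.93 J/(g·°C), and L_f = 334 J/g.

T_f ≈ 46.3 °C

Sum of m c ΔT and latent-heat terms is zero:
ice -14.4→0 °C: 177·2.09·14.4 = 5327
  latent heat to melt: 177·334 = 59118
  warm the meltwater: 739.86 T
  milk: 5659.2(T − 63.7)
6399.1 T = 360491 − 64445 = 296046
T ≈ 46.26 °C (positive, so assuming full melt was valid).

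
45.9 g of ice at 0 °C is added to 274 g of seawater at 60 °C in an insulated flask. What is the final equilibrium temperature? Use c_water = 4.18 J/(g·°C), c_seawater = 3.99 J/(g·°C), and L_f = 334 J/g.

T_f ≈ 39.1 °C

Conservation of energy gives ΣQ = 0:
fusion: m_ice L_f = 45.9·334 = 15331; meltwater 0→T: 45.9·4.18·T = 191.86 T; seawater: 1093.3(T − 60)
1285.1 T = 65596 − 15331 = 50265
T ≈ 39.11 °C. Since T > 0 °C, the all-ice-melts assumption holds.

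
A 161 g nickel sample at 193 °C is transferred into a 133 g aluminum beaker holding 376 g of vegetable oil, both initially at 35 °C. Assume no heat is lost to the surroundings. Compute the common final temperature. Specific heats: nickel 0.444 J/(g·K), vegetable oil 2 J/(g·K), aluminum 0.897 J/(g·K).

Conservation of energy gives ΣQ = 0:
161×0.444×(T − 193) + 376×2×(T − 35) + 133×0.897×(T − 35) = 0
942.78 T = 44292
T = 44292/942.78 ≈ 46.98 °C

T_f ≈ 47.0 °C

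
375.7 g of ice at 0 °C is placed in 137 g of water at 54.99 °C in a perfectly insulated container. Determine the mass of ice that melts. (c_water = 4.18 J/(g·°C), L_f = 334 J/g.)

Cooling the water to 0 °C releases 137·4.18·54.99 = 31491 J.
To melt every bit of ice: 375.7·334 = 125484 J.
Since 31491 < 125484 J, not all the ice melts; equilibrium is at 0 °C.
m_melt = 31491 / L_f = 94.28 g.

m_melted ≈ 94.3 g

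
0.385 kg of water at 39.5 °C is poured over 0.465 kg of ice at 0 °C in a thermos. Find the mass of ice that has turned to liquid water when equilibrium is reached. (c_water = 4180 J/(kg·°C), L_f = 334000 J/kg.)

m_melted ≈ 0.19 kg

Water can give up m c ΔT = 0.385·4180·39.5 = 63567 J before reaching 0 °C.
Fully melting the ice requires m_ice L_f = 0.465·334000 = 155310 J.
63567 J < 155310 J, so only part of the ice melts and the system sits at 0 °C.
m_melted·334000 = 63567  ⇒  m_melted ≈ 0.1903 kg.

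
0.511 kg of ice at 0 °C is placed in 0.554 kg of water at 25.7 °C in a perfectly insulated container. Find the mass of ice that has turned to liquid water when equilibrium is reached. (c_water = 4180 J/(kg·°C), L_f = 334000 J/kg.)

m_melted ≈ 0.178 kg

Heat available from the water dropping to 0 °C: 0.554×4180×25.7 = 59514 J.
Fully melting the ice requires m_ice L_f = 0.511×334000 = 170674 J.
That's not enough to melt it all — equilibrium is at 0 °C with ice remaining.
m_melt = 59514 / L_f = 0.1782 kg.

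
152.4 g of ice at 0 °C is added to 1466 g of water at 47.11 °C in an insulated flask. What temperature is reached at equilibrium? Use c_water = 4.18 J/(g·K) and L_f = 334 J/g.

T_f ≈ 35.1 °C

Let T be the final temperature. ΣQ_i = 0:
latent heat to melt: 152.4×334 = 50902; meltwater 0→T: 152.4×4.18×T = 637.03 T; water cools: 1466×4.18×(T − 47.11) = 6127.9(T − 47.11)
6764.9 T = 288684 − 50902 = 237783
T ≈ 35.15 °C — above 0 °C, consistent with complete melting.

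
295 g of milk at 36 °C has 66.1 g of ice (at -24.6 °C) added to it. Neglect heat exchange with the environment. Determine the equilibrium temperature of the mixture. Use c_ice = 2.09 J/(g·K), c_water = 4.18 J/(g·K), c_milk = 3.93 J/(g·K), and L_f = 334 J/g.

T_f ≈ 11.3 °C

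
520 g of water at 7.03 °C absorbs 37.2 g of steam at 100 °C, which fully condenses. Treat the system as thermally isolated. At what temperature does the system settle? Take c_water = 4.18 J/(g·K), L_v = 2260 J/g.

T_f ≈ 49.3 °C

Taking heat into each body as positive, Σ m c ΔT = 0:
latent heat released on condensation: 37.2·2260 = 84072; condensed water 100 °C→T: 155.5(T − 100); water warms: 520·4.18·(T − 7.03) = 2173.6(T − 7.03)
2329.1 T = 84072 + 15550 + 15280 = 114902
T ≈ 49.33 °C (< 100 °C, so full condensation is consistent).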